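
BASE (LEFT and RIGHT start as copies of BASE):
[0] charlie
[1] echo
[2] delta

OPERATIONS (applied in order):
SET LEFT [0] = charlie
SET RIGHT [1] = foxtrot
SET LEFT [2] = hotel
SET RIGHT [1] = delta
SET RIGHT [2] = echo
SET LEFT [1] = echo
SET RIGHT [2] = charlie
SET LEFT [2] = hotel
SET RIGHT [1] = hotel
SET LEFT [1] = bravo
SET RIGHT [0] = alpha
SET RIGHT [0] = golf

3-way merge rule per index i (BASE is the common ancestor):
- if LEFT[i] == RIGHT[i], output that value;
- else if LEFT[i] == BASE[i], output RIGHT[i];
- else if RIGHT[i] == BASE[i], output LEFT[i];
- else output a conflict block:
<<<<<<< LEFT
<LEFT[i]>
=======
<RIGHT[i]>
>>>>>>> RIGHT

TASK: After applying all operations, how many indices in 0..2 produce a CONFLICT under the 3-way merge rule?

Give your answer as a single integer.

Answer: 2

Derivation:
Final LEFT:  [charlie, bravo, hotel]
Final RIGHT: [golf, hotel, charlie]
i=0: L=charlie=BASE, R=golf -> take RIGHT -> golf
i=1: BASE=echo L=bravo R=hotel all differ -> CONFLICT
i=2: BASE=delta L=hotel R=charlie all differ -> CONFLICT
Conflict count: 2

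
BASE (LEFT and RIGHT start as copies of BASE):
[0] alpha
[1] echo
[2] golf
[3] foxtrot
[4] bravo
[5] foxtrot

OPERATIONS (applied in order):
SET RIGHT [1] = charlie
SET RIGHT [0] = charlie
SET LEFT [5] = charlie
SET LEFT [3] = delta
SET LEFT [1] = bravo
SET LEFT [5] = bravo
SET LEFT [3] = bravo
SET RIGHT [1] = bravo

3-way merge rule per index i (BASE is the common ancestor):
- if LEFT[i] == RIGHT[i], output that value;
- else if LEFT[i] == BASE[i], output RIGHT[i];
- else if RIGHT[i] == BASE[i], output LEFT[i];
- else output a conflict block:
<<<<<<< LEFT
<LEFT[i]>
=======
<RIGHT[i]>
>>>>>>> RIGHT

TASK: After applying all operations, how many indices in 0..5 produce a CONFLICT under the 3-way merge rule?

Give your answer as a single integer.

Answer: 0

Derivation:
Final LEFT:  [alpha, bravo, golf, bravo, bravo, bravo]
Final RIGHT: [charlie, bravo, golf, foxtrot, bravo, foxtrot]
i=0: L=alpha=BASE, R=charlie -> take RIGHT -> charlie
i=1: L=bravo R=bravo -> agree -> bravo
i=2: L=golf R=golf -> agree -> golf
i=3: L=bravo, R=foxtrot=BASE -> take LEFT -> bravo
i=4: L=bravo R=bravo -> agree -> bravo
i=5: L=bravo, R=foxtrot=BASE -> take LEFT -> bravo
Conflict count: 0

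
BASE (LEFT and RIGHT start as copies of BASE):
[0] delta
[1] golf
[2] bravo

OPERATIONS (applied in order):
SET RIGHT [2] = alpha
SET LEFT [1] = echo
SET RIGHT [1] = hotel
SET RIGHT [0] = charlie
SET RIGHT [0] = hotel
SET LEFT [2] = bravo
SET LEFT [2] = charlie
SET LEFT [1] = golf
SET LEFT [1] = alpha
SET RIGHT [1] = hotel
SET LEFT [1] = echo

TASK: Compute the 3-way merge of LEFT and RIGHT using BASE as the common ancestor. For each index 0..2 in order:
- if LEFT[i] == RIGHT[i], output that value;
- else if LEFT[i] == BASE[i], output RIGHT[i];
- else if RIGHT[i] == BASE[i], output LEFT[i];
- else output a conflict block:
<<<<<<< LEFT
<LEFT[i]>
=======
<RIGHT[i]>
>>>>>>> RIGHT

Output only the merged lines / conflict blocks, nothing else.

Final LEFT:  [delta, echo, charlie]
Final RIGHT: [hotel, hotel, alpha]
i=0: L=delta=BASE, R=hotel -> take RIGHT -> hotel
i=1: BASE=golf L=echo R=hotel all differ -> CONFLICT
i=2: BASE=bravo L=charlie R=alpha all differ -> CONFLICT

Answer: hotel
<<<<<<< LEFT
echo
=======
hotel
>>>>>>> RIGHT
<<<<<<< LEFT
charlie
=======
alpha
>>>>>>> RIGHT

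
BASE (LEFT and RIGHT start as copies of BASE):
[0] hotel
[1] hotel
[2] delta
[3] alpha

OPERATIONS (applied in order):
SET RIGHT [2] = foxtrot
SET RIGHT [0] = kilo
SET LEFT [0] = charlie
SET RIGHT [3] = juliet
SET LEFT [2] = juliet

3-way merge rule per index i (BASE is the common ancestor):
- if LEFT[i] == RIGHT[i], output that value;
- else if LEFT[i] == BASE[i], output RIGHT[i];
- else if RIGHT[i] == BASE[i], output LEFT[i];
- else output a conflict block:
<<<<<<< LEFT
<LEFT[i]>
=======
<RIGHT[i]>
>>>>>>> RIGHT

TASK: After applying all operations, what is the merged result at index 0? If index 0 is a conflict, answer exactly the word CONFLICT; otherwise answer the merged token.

Final LEFT:  [charlie, hotel, juliet, alpha]
Final RIGHT: [kilo, hotel, foxtrot, juliet]
i=0: BASE=hotel L=charlie R=kilo all differ -> CONFLICT
i=1: L=hotel R=hotel -> agree -> hotel
i=2: BASE=delta L=juliet R=foxtrot all differ -> CONFLICT
i=3: L=alpha=BASE, R=juliet -> take RIGHT -> juliet
Index 0 -> CONFLICT

Answer: CONFLICT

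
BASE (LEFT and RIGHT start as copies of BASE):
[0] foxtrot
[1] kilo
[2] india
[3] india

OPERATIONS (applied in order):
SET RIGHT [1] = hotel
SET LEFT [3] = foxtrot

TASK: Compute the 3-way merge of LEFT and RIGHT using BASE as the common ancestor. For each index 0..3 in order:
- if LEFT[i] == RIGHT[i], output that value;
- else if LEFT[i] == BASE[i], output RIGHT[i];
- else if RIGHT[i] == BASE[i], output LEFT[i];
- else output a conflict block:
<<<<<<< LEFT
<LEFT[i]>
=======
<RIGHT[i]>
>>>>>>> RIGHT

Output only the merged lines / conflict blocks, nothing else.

Answer: foxtrot
hotel
india
foxtrot

Derivation:
Final LEFT:  [foxtrot, kilo, india, foxtrot]
Final RIGHT: [foxtrot, hotel, india, india]
i=0: L=foxtrot R=foxtrot -> agree -> foxtrot
i=1: L=kilo=BASE, R=hotel -> take RIGHT -> hotel
i=2: L=india R=india -> agree -> india
i=3: L=foxtrot, R=india=BASE -> take LEFT -> foxtrot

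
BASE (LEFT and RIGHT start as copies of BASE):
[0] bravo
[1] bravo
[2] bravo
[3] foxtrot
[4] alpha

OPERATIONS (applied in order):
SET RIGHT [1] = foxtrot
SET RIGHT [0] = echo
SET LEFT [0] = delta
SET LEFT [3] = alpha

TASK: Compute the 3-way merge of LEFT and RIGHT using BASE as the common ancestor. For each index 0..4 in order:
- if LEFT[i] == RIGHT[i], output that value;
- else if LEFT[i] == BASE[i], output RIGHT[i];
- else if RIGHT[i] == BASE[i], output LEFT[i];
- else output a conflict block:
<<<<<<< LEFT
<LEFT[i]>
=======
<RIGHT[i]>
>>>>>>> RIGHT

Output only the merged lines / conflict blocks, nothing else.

Answer: <<<<<<< LEFT
delta
=======
echo
>>>>>>> RIGHT
foxtrot
bravo
alpha
alpha

Derivation:
Final LEFT:  [delta, bravo, bravo, alpha, alpha]
Final RIGHT: [echo, foxtrot, bravo, foxtrot, alpha]
i=0: BASE=bravo L=delta R=echo all differ -> CONFLICT
i=1: L=bravo=BASE, R=foxtrot -> take RIGHT -> foxtrot
i=2: L=bravo R=bravo -> agree -> bravo
i=3: L=alpha, R=foxtrot=BASE -> take LEFT -> alpha
i=4: L=alpha R=alpha -> agree -> alpha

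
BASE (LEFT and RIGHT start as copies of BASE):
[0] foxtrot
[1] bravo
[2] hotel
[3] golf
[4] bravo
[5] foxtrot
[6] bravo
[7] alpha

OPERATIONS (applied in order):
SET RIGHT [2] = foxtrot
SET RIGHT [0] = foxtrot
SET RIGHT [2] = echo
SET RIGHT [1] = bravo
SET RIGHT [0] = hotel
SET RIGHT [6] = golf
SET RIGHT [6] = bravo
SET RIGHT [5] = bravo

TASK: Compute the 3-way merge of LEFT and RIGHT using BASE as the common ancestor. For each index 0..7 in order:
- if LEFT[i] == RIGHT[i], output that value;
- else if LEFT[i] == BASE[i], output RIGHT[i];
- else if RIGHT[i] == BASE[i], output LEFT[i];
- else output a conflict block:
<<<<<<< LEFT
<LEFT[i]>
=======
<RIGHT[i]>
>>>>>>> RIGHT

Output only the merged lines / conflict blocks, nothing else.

Final LEFT:  [foxtrot, bravo, hotel, golf, bravo, foxtrot, bravo, alpha]
Final RIGHT: [hotel, bravo, echo, golf, bravo, bravo, bravo, alpha]
i=0: L=foxtrot=BASE, R=hotel -> take RIGHT -> hotel
i=1: L=bravo R=bravo -> agree -> bravo
i=2: L=hotel=BASE, R=echo -> take RIGHT -> echo
i=3: L=golf R=golf -> agree -> golf
i=4: L=bravo R=bravo -> agree -> bravo
i=5: L=foxtrot=BASE, R=bravo -> take RIGHT -> bravo
i=6: L=bravo R=bravo -> agree -> bravo
i=7: L=alpha R=alpha -> agree -> alpha

Answer: hotel
bravo
echo
golf
bravo
bravo
bravo
alpha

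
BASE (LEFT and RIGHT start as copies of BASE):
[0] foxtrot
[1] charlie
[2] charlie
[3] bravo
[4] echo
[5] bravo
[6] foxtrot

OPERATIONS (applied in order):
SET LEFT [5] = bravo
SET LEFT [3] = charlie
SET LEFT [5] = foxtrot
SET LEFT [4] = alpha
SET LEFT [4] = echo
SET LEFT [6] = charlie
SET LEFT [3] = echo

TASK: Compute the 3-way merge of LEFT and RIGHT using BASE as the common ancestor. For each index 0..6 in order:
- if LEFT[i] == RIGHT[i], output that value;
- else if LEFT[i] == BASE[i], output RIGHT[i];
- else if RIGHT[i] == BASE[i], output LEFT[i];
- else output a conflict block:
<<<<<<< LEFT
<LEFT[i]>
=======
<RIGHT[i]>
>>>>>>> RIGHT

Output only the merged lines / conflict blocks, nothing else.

Answer: foxtrot
charlie
charlie
echo
echo
foxtrot
charlie

Derivation:
Final LEFT:  [foxtrot, charlie, charlie, echo, echo, foxtrot, charlie]
Final RIGHT: [foxtrot, charlie, charlie, bravo, echo, bravo, foxtrot]
i=0: L=foxtrot R=foxtrot -> agree -> foxtrot
i=1: L=charlie R=charlie -> agree -> charlie
i=2: L=charlie R=charlie -> agree -> charlie
i=3: L=echo, R=bravo=BASE -> take LEFT -> echo
i=4: L=echo R=echo -> agree -> echo
i=5: L=foxtrot, R=bravo=BASE -> take LEFT -> foxtrot
i=6: L=charlie, R=foxtrot=BASE -> take LEFT -> charlie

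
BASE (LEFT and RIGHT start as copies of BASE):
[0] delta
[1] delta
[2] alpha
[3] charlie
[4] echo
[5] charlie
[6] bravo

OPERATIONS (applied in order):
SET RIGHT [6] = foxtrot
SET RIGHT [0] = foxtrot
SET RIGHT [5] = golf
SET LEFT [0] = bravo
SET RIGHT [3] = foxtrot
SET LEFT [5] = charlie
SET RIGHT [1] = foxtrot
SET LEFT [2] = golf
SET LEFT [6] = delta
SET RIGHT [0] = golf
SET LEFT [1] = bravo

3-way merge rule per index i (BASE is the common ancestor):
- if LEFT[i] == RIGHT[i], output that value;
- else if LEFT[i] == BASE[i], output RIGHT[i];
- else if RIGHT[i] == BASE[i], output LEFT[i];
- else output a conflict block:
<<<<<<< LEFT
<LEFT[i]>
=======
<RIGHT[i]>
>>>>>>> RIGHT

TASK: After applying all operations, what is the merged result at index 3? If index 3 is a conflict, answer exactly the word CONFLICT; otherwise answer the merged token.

Final LEFT:  [bravo, bravo, golf, charlie, echo, charlie, delta]
Final RIGHT: [golf, foxtrot, alpha, foxtrot, echo, golf, foxtrot]
i=0: BASE=delta L=bravo R=golf all differ -> CONFLICT
i=1: BASE=delta L=bravo R=foxtrot all differ -> CONFLICT
i=2: L=golf, R=alpha=BASE -> take LEFT -> golf
i=3: L=charlie=BASE, R=foxtrot -> take RIGHT -> foxtrot
i=4: L=echo R=echo -> agree -> echo
i=5: L=charlie=BASE, R=golf -> take RIGHT -> golf
i=6: BASE=bravo L=delta R=foxtrot all differ -> CONFLICT
Index 3 -> foxtrot

Answer: foxtrot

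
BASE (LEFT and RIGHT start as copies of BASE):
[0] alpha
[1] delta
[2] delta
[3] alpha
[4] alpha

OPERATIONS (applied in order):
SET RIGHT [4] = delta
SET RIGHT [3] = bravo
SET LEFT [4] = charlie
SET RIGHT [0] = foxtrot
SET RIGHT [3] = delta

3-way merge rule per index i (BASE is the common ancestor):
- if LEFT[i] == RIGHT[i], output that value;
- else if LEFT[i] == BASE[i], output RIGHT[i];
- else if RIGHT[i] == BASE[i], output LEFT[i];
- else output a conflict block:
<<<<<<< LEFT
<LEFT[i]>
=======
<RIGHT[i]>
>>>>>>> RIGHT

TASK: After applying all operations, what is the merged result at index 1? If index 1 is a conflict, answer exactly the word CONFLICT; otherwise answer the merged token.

Answer: delta

Derivation:
Final LEFT:  [alpha, delta, delta, alpha, charlie]
Final RIGHT: [foxtrot, delta, delta, delta, delta]
i=0: L=alpha=BASE, R=foxtrot -> take RIGHT -> foxtrot
i=1: L=delta R=delta -> agree -> delta
i=2: L=delta R=delta -> agree -> delta
i=3: L=alpha=BASE, R=delta -> take RIGHT -> delta
i=4: BASE=alpha L=charlie R=delta all differ -> CONFLICT
Index 1 -> delta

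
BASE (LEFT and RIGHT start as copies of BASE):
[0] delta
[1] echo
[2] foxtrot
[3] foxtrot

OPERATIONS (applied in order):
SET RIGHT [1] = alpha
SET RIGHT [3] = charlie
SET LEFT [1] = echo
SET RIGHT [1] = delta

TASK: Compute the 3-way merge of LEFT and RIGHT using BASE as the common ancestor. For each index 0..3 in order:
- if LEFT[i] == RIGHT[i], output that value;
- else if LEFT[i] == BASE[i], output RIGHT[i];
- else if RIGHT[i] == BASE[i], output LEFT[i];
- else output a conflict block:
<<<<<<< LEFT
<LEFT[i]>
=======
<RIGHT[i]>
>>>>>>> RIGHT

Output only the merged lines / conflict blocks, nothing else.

Answer: delta
delta
foxtrot
charlie

Derivation:
Final LEFT:  [delta, echo, foxtrot, foxtrot]
Final RIGHT: [delta, delta, foxtrot, charlie]
i=0: L=delta R=delta -> agree -> delta
i=1: L=echo=BASE, R=delta -> take RIGHT -> delta
i=2: L=foxtrot R=foxtrot -> agree -> foxtrot
i=3: L=foxtrot=BASE, R=charlie -> take RIGHT -> charlie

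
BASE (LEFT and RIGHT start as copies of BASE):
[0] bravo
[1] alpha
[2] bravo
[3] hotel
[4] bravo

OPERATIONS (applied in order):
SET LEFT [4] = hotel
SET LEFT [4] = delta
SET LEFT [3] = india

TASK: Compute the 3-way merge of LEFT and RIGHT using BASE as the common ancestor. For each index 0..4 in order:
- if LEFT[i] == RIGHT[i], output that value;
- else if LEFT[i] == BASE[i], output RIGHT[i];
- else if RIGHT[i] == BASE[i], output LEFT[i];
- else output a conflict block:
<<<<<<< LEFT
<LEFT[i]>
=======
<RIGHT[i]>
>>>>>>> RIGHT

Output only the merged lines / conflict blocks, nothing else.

Answer: bravo
alpha
bravo
india
delta

Derivation:
Final LEFT:  [bravo, alpha, bravo, india, delta]
Final RIGHT: [bravo, alpha, bravo, hotel, bravo]
i=0: L=bravo R=bravo -> agree -> bravo
i=1: L=alpha R=alpha -> agree -> alpha
i=2: L=bravo R=bravo -> agree -> bravo
i=3: L=india, R=hotel=BASE -> take LEFT -> india
i=4: L=delta, R=bravo=BASE -> take LEFT -> delta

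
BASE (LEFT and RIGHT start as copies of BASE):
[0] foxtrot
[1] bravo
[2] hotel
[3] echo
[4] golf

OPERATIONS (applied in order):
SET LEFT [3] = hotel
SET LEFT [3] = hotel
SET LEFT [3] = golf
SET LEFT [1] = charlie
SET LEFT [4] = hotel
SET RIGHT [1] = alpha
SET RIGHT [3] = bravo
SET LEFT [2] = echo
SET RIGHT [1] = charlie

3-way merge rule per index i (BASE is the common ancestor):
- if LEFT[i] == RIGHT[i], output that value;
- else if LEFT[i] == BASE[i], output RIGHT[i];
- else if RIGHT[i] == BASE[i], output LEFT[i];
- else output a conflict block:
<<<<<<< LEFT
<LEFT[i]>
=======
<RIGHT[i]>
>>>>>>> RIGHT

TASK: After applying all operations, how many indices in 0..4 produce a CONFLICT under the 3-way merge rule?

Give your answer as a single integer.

Answer: 1

Derivation:
Final LEFT:  [foxtrot, charlie, echo, golf, hotel]
Final RIGHT: [foxtrot, charlie, hotel, bravo, golf]
i=0: L=foxtrot R=foxtrot -> agree -> foxtrot
i=1: L=charlie R=charlie -> agree -> charlie
i=2: L=echo, R=hotel=BASE -> take LEFT -> echo
i=3: BASE=echo L=golf R=bravo all differ -> CONFLICT
i=4: L=hotel, R=golf=BASE -> take LEFT -> hotel
Conflict count: 1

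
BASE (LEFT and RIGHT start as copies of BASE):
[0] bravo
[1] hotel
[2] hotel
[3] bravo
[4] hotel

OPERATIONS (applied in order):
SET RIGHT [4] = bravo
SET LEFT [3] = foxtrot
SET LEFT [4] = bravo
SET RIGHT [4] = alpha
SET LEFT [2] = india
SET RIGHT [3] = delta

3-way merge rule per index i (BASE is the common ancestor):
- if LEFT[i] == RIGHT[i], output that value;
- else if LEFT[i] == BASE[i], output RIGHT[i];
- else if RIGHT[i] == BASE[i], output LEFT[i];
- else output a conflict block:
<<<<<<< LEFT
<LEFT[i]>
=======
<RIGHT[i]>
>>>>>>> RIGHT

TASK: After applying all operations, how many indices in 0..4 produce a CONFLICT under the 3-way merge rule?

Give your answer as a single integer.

Final LEFT:  [bravo, hotel, india, foxtrot, bravo]
Final RIGHT: [bravo, hotel, hotel, delta, alpha]
i=0: L=bravo R=bravo -> agree -> bravo
i=1: L=hotel R=hotel -> agree -> hotel
i=2: L=india, R=hotel=BASE -> take LEFT -> india
i=3: BASE=bravo L=foxtrot R=delta all differ -> CONFLICT
i=4: BASE=hotel L=bravo R=alpha all differ -> CONFLICT
Conflict count: 2

Answer: 2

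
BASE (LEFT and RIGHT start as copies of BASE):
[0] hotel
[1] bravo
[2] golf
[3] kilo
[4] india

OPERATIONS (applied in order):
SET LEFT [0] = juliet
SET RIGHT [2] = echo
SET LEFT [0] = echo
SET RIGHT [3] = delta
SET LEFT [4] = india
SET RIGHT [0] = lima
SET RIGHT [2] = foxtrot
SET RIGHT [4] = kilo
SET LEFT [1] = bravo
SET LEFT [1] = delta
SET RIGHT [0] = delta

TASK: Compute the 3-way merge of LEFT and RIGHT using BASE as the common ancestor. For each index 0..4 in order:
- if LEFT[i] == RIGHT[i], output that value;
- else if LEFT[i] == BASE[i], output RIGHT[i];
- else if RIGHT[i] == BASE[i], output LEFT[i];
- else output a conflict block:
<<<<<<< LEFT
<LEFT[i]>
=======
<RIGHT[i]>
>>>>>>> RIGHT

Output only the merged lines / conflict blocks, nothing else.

Final LEFT:  [echo, delta, golf, kilo, india]
Final RIGHT: [delta, bravo, foxtrot, delta, kilo]
i=0: BASE=hotel L=echo R=delta all differ -> CONFLICT
i=1: L=delta, R=bravo=BASE -> take LEFT -> delta
i=2: L=golf=BASE, R=foxtrot -> take RIGHT -> foxtrot
i=3: L=kilo=BASE, R=delta -> take RIGHT -> delta
i=4: L=india=BASE, R=kilo -> take RIGHT -> kilo

Answer: <<<<<<< LEFT
echo
=======
delta
>>>>>>> RIGHT
delta
foxtrot
delta
kilo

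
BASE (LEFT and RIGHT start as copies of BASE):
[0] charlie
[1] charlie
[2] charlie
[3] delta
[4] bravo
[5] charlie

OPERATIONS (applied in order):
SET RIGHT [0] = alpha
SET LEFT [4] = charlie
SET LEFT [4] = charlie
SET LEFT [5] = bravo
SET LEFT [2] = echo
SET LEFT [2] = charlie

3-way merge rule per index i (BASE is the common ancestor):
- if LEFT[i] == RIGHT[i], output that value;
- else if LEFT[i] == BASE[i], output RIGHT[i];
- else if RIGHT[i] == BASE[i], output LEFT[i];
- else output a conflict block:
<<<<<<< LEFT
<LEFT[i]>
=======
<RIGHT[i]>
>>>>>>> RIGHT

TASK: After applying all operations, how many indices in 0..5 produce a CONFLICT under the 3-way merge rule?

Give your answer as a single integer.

Answer: 0

Derivation:
Final LEFT:  [charlie, charlie, charlie, delta, charlie, bravo]
Final RIGHT: [alpha, charlie, charlie, delta, bravo, charlie]
i=0: L=charlie=BASE, R=alpha -> take RIGHT -> alpha
i=1: L=charlie R=charlie -> agree -> charlie
i=2: L=charlie R=charlie -> agree -> charlie
i=3: L=delta R=delta -> agree -> delta
i=4: L=charlie, R=bravo=BASE -> take LEFT -> charlie
i=5: L=bravo, R=charlie=BASE -> take LEFT -> bravo
Conflict count: 0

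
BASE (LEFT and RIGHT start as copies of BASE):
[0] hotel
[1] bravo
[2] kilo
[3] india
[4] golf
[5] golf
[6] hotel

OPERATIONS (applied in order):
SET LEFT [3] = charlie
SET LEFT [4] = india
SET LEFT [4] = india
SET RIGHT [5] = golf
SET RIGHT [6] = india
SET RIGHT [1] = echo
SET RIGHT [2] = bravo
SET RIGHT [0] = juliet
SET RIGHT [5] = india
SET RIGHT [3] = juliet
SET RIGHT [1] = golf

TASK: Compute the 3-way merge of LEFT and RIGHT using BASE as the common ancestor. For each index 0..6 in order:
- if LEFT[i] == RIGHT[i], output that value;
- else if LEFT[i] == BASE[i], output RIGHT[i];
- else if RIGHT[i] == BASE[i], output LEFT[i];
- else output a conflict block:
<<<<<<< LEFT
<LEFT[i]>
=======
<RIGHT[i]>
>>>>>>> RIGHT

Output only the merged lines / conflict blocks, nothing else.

Answer: juliet
golf
bravo
<<<<<<< LEFT
charlie
=======
juliet
>>>>>>> RIGHT
india
india
india

Derivation:
Final LEFT:  [hotel, bravo, kilo, charlie, india, golf, hotel]
Final RIGHT: [juliet, golf, bravo, juliet, golf, india, india]
i=0: L=hotel=BASE, R=juliet -> take RIGHT -> juliet
i=1: L=bravo=BASE, R=golf -> take RIGHT -> golf
i=2: L=kilo=BASE, R=bravo -> take RIGHT -> bravo
i=3: BASE=india L=charlie R=juliet all differ -> CONFLICT
i=4: L=india, R=golf=BASE -> take LEFT -> india
i=5: L=golf=BASE, R=india -> take RIGHT -> india
i=6: L=hotel=BASE, R=india -> take RIGHT -> india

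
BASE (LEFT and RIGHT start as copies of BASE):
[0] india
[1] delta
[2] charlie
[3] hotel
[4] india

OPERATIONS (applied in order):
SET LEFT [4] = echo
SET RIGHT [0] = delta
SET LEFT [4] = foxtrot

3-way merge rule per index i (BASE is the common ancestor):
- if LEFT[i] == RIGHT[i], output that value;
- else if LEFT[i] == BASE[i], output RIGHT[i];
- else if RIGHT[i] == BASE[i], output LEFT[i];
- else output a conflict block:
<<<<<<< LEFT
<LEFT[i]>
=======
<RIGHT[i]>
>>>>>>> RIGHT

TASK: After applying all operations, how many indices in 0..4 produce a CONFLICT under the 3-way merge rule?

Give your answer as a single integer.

Answer: 0

Derivation:
Final LEFT:  [india, delta, charlie, hotel, foxtrot]
Final RIGHT: [delta, delta, charlie, hotel, india]
i=0: L=india=BASE, R=delta -> take RIGHT -> delta
i=1: L=delta R=delta -> agree -> delta
i=2: L=charlie R=charlie -> agree -> charlie
i=3: L=hotel R=hotel -> agree -> hotel
i=4: L=foxtrot, R=india=BASE -> take LEFT -> foxtrot
Conflict count: 0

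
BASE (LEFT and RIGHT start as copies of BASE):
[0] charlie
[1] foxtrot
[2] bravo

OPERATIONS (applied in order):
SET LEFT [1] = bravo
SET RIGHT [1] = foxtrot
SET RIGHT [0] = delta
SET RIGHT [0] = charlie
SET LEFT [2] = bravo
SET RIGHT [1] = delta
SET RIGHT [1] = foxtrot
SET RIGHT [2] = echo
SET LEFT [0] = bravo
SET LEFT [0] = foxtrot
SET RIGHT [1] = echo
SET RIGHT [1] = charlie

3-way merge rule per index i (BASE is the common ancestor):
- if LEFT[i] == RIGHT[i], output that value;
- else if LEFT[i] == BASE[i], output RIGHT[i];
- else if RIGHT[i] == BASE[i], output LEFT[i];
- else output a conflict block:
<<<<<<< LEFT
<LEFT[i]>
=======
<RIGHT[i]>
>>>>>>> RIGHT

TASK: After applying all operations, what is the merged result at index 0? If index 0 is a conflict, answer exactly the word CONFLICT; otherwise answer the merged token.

Final LEFT:  [foxtrot, bravo, bravo]
Final RIGHT: [charlie, charlie, echo]
i=0: L=foxtrot, R=charlie=BASE -> take LEFT -> foxtrot
i=1: BASE=foxtrot L=bravo R=charlie all differ -> CONFLICT
i=2: L=bravo=BASE, R=echo -> take RIGHT -> echo
Index 0 -> foxtrot

Answer: foxtrot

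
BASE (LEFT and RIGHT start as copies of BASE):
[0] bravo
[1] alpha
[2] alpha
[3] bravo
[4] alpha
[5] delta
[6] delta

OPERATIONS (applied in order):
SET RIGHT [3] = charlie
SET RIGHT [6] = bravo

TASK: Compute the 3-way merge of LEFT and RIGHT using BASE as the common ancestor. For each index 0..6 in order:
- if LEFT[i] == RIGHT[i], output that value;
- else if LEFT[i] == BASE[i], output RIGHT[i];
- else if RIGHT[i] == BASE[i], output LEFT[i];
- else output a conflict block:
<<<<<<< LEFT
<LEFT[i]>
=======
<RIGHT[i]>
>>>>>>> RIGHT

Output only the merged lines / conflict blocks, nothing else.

Final LEFT:  [bravo, alpha, alpha, bravo, alpha, delta, delta]
Final RIGHT: [bravo, alpha, alpha, charlie, alpha, delta, bravo]
i=0: L=bravo R=bravo -> agree -> bravo
i=1: L=alpha R=alpha -> agree -> alpha
i=2: L=alpha R=alpha -> agree -> alpha
i=3: L=bravo=BASE, R=charlie -> take RIGHT -> charlie
i=4: L=alpha R=alpha -> agree -> alpha
i=5: L=delta R=delta -> agree -> delta
i=6: L=delta=BASE, R=bravo -> take RIGHT -> bravo

Answer: bravo
alpha
alpha
charlie
alpha
delta
bravo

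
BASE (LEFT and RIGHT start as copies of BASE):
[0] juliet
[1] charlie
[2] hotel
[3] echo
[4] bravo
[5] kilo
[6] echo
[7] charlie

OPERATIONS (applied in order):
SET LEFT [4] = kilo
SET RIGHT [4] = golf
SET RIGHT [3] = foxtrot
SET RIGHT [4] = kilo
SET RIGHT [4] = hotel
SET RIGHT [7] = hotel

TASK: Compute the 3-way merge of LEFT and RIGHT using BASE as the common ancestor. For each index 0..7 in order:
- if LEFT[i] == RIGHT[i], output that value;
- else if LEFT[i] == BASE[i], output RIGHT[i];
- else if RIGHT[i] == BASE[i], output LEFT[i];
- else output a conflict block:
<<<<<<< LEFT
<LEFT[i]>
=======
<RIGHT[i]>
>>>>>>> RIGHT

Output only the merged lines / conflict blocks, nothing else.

Answer: juliet
charlie
hotel
foxtrot
<<<<<<< LEFT
kilo
=======
hotel
>>>>>>> RIGHT
kilo
echo
hotel

Derivation:
Final LEFT:  [juliet, charlie, hotel, echo, kilo, kilo, echo, charlie]
Final RIGHT: [juliet, charlie, hotel, foxtrot, hotel, kilo, echo, hotel]
i=0: L=juliet R=juliet -> agree -> juliet
i=1: L=charlie R=charlie -> agree -> charlie
i=2: L=hotel R=hotel -> agree -> hotel
i=3: L=echo=BASE, R=foxtrot -> take RIGHT -> foxtrot
i=4: BASE=bravo L=kilo R=hotel all differ -> CONFLICT
i=5: L=kilo R=kilo -> agree -> kilo
i=6: L=echo R=echo -> agree -> echo
i=7: L=charlie=BASE, R=hotel -> take RIGHT -> hotel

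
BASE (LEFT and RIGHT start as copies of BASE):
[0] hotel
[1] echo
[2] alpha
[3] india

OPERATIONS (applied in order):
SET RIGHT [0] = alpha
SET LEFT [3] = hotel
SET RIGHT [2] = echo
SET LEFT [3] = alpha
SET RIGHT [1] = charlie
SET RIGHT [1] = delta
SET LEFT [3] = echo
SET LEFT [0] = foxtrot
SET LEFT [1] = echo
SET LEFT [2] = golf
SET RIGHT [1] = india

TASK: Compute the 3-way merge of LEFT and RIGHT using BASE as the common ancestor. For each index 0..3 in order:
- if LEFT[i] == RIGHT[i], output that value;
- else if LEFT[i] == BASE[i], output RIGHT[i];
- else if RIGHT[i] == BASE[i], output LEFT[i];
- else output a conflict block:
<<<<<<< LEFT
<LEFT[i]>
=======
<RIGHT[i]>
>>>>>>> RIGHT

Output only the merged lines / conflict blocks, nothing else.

Answer: <<<<<<< LEFT
foxtrot
=======
alpha
>>>>>>> RIGHT
india
<<<<<<< LEFT
golf
=======
echo
>>>>>>> RIGHT
echo

Derivation:
Final LEFT:  [foxtrot, echo, golf, echo]
Final RIGHT: [alpha, india, echo, india]
i=0: BASE=hotel L=foxtrot R=alpha all differ -> CONFLICT
i=1: L=echo=BASE, R=india -> take RIGHT -> india
i=2: BASE=alpha L=golf R=echo all differ -> CONFLICT
i=3: L=echo, R=india=BASE -> take LEFT -> echo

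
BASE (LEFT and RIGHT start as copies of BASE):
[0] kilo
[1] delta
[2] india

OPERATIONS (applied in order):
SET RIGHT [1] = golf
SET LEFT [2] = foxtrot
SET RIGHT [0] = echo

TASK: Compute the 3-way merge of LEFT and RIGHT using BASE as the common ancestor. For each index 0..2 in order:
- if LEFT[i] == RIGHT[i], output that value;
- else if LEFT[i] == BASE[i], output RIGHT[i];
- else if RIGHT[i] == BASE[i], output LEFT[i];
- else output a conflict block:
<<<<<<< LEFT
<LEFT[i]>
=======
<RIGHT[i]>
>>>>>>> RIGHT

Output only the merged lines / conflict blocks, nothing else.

Answer: echo
golf
foxtrot

Derivation:
Final LEFT:  [kilo, delta, foxtrot]
Final RIGHT: [echo, golf, india]
i=0: L=kilo=BASE, R=echo -> take RIGHT -> echo
i=1: L=delta=BASE, R=golf -> take RIGHT -> golf
i=2: L=foxtrot, R=india=BASE -> take LEFT -> foxtrot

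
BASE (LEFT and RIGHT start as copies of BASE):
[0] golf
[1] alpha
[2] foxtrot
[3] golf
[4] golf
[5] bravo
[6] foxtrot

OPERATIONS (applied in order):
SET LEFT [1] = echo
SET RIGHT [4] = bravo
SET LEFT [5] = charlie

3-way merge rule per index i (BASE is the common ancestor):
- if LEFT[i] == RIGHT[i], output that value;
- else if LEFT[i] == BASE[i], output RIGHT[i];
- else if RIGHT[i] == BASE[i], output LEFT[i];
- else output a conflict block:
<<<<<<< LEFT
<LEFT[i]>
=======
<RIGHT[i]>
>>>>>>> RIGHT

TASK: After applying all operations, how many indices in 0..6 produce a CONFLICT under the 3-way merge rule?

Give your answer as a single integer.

Answer: 0

Derivation:
Final LEFT:  [golf, echo, foxtrot, golf, golf, charlie, foxtrot]
Final RIGHT: [golf, alpha, foxtrot, golf, bravo, bravo, foxtrot]
i=0: L=golf R=golf -> agree -> golf
i=1: L=echo, R=alpha=BASE -> take LEFT -> echo
i=2: L=foxtrot R=foxtrot -> agree -> foxtrot
i=3: L=golf R=golf -> agree -> golf
i=4: L=golf=BASE, R=bravo -> take RIGHT -> bravo
i=5: L=charlie, R=bravo=BASE -> take LEFT -> charlie
i=6: L=foxtrot R=foxtrot -> agree -> foxtrot
Conflict count: 0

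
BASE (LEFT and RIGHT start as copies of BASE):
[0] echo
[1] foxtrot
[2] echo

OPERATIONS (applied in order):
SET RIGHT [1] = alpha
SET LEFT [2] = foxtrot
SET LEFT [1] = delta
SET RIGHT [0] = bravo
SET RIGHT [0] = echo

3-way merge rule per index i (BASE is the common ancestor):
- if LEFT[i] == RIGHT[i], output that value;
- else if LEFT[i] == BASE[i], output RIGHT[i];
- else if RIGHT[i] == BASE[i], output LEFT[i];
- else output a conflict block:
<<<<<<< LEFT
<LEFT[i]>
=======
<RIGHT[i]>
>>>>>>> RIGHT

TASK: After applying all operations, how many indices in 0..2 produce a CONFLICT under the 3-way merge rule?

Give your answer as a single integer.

Answer: 1

Derivation:
Final LEFT:  [echo, delta, foxtrot]
Final RIGHT: [echo, alpha, echo]
i=0: L=echo R=echo -> agree -> echo
i=1: BASE=foxtrot L=delta R=alpha all differ -> CONFLICT
i=2: L=foxtrot, R=echo=BASE -> take LEFT -> foxtrot
Conflict count: 1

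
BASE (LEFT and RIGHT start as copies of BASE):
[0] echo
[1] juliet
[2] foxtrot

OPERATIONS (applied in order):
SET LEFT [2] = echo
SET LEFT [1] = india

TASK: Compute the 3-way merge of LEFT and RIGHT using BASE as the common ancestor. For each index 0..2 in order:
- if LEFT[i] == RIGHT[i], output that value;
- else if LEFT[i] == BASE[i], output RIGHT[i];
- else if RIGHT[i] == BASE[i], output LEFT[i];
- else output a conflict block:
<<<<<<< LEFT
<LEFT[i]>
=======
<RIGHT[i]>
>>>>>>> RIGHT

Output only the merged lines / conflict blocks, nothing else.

Answer: echo
india
echo

Derivation:
Final LEFT:  [echo, india, echo]
Final RIGHT: [echo, juliet, foxtrot]
i=0: L=echo R=echo -> agree -> echo
i=1: L=india, R=juliet=BASE -> take LEFT -> india
i=2: L=echo, R=foxtrot=BASE -> take LEFT -> echo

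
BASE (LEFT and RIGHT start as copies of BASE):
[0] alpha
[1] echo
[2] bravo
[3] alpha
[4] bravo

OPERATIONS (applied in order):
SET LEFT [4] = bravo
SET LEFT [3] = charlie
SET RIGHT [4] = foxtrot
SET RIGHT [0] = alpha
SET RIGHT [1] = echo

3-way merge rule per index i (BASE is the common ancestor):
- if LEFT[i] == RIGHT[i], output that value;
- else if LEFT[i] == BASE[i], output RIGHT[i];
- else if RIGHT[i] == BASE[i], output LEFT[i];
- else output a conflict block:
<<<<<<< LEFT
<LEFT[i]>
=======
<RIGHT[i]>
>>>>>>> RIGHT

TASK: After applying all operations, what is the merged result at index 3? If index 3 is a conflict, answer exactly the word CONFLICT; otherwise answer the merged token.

Answer: charlie

Derivation:
Final LEFT:  [alpha, echo, bravo, charlie, bravo]
Final RIGHT: [alpha, echo, bravo, alpha, foxtrot]
i=0: L=alpha R=alpha -> agree -> alpha
i=1: L=echo R=echo -> agree -> echo
i=2: L=bravo R=bravo -> agree -> bravo
i=3: L=charlie, R=alpha=BASE -> take LEFT -> charlie
i=4: L=bravo=BASE, R=foxtrot -> take RIGHT -> foxtrot
Index 3 -> charlie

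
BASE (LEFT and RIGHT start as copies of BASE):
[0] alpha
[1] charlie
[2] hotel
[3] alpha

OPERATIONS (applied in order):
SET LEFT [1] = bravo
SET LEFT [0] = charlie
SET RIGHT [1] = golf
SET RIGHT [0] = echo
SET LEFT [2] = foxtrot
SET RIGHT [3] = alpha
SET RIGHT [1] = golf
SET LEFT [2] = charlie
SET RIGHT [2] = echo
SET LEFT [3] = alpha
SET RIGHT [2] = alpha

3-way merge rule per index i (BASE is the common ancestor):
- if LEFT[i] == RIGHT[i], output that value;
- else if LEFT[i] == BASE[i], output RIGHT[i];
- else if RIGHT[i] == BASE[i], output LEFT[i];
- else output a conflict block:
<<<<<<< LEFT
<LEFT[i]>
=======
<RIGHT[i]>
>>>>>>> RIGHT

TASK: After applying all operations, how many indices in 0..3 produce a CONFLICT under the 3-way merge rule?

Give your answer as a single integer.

Final LEFT:  [charlie, bravo, charlie, alpha]
Final RIGHT: [echo, golf, alpha, alpha]
i=0: BASE=alpha L=charlie R=echo all differ -> CONFLICT
i=1: BASE=charlie L=bravo R=golf all differ -> CONFLICT
i=2: BASE=hotel L=charlie R=alpha all differ -> CONFLICT
i=3: L=alpha R=alpha -> agree -> alpha
Conflict count: 3

Answer: 3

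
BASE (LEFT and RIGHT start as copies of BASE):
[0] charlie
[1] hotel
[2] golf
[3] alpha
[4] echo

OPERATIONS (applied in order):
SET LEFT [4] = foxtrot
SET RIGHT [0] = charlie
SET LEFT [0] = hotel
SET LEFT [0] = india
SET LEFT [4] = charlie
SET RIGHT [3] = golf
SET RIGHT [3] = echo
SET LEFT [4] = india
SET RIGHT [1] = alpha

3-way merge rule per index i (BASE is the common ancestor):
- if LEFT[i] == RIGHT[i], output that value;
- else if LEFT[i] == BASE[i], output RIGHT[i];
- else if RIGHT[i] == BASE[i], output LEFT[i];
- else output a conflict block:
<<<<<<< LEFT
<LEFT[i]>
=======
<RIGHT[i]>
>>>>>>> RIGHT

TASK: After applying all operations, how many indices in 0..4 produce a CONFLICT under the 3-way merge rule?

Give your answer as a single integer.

Final LEFT:  [india, hotel, golf, alpha, india]
Final RIGHT: [charlie, alpha, golf, echo, echo]
i=0: L=india, R=charlie=BASE -> take LEFT -> india
i=1: L=hotel=BASE, R=alpha -> take RIGHT -> alpha
i=2: L=golf R=golf -> agree -> golf
i=3: L=alpha=BASE, R=echo -> take RIGHT -> echo
i=4: L=india, R=echo=BASE -> take LEFT -> india
Conflict count: 0

Answer: 0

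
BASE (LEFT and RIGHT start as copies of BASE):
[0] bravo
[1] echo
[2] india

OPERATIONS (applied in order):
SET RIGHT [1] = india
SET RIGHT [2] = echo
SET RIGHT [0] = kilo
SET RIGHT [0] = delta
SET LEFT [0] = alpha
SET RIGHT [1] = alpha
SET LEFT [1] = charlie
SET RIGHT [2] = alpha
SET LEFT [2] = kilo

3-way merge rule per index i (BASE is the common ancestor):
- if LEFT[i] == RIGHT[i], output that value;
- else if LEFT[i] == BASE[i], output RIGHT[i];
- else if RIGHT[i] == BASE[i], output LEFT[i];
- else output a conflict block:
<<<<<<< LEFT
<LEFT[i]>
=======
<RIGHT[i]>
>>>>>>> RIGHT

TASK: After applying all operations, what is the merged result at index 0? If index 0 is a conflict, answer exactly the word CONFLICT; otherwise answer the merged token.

Answer: CONFLICT

Derivation:
Final LEFT:  [alpha, charlie, kilo]
Final RIGHT: [delta, alpha, alpha]
i=0: BASE=bravo L=alpha R=delta all differ -> CONFLICT
i=1: BASE=echo L=charlie R=alpha all differ -> CONFLICT
i=2: BASE=india L=kilo R=alpha all differ -> CONFLICT
Index 0 -> CONFLICT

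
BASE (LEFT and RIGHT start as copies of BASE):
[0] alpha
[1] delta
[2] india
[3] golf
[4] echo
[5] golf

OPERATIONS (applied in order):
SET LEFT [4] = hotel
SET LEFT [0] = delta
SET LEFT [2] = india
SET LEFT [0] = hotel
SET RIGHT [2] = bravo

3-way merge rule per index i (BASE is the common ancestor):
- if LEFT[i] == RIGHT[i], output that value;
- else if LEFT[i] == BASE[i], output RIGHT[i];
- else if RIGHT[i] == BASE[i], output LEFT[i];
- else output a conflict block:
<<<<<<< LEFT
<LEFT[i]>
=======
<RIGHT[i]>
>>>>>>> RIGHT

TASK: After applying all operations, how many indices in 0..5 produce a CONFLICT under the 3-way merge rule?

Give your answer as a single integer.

Answer: 0

Derivation:
Final LEFT:  [hotel, delta, india, golf, hotel, golf]
Final RIGHT: [alpha, delta, bravo, golf, echo, golf]
i=0: L=hotel, R=alpha=BASE -> take LEFT -> hotel
i=1: L=delta R=delta -> agree -> delta
i=2: L=india=BASE, R=bravo -> take RIGHT -> bravo
i=3: L=golf R=golf -> agree -> golf
i=4: L=hotel, R=echo=BASE -> take LEFT -> hotel
i=5: L=golf R=golf -> agree -> golf
Conflict count: 0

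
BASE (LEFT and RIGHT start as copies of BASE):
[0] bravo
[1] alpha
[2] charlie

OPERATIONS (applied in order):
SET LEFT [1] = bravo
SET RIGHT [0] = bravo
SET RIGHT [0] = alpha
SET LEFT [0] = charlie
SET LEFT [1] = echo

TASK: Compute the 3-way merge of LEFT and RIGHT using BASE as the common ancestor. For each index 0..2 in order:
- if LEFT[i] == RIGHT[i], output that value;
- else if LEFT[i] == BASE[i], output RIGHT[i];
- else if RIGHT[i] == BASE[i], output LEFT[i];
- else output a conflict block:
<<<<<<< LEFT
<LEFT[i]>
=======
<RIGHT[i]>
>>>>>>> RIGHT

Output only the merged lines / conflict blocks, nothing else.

Final LEFT:  [charlie, echo, charlie]
Final RIGHT: [alpha, alpha, charlie]
i=0: BASE=bravo L=charlie R=alpha all differ -> CONFLICT
i=1: L=echo, R=alpha=BASE -> take LEFT -> echo
i=2: L=charlie R=charlie -> agree -> charlie

Answer: <<<<<<< LEFT
charlie
=======
alpha
>>>>>>> RIGHT
echo
charlie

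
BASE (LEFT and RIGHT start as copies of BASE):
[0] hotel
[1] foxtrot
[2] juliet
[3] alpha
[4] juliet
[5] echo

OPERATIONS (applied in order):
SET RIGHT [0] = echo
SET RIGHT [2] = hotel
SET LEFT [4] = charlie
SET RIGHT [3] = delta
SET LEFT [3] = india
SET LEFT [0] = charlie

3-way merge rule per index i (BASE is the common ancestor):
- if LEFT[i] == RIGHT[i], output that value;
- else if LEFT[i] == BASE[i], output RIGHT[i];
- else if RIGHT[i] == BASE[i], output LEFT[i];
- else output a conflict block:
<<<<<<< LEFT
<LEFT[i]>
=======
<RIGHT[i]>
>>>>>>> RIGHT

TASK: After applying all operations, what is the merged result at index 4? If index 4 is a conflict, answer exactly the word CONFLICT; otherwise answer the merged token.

Final LEFT:  [charlie, foxtrot, juliet, india, charlie, echo]
Final RIGHT: [echo, foxtrot, hotel, delta, juliet, echo]
i=0: BASE=hotel L=charlie R=echo all differ -> CONFLICT
i=1: L=foxtrot R=foxtrot -> agree -> foxtrot
i=2: L=juliet=BASE, R=hotel -> take RIGHT -> hotel
i=3: BASE=alpha L=india R=delta all differ -> CONFLICT
i=4: L=charlie, R=juliet=BASE -> take LEFT -> charlie
i=5: L=echo R=echo -> agree -> echo
Index 4 -> charlie

Answer: charlie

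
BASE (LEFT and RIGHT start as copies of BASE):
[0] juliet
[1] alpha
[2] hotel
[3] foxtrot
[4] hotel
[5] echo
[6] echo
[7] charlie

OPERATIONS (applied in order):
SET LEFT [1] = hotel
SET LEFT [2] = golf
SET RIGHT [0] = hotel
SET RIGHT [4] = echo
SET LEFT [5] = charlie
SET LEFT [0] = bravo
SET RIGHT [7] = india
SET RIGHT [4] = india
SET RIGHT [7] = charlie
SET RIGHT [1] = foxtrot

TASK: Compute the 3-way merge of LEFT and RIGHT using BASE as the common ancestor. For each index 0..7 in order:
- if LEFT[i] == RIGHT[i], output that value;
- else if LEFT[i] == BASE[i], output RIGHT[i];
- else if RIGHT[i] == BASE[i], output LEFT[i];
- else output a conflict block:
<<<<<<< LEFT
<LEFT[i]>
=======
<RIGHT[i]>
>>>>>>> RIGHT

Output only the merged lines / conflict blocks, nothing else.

Final LEFT:  [bravo, hotel, golf, foxtrot, hotel, charlie, echo, charlie]
Final RIGHT: [hotel, foxtrot, hotel, foxtrot, india, echo, echo, charlie]
i=0: BASE=juliet L=bravo R=hotel all differ -> CONFLICT
i=1: BASE=alpha L=hotel R=foxtrot all differ -> CONFLICT
i=2: L=golf, R=hotel=BASE -> take LEFT -> golf
i=3: L=foxtrot R=foxtrot -> agree -> foxtrot
i=4: L=hotel=BASE, R=india -> take RIGHT -> india
i=5: L=charlie, R=echo=BASE -> take LEFT -> charlie
i=6: L=echo R=echo -> agree -> echo
i=7: L=charlie R=charlie -> agree -> charlie

Answer: <<<<<<< LEFT
bravo
=======
hotel
>>>>>>> RIGHT
<<<<<<< LEFT
hotel
=======
foxtrot
>>>>>>> RIGHT
golf
foxtrot
india
charlie
echo
charlie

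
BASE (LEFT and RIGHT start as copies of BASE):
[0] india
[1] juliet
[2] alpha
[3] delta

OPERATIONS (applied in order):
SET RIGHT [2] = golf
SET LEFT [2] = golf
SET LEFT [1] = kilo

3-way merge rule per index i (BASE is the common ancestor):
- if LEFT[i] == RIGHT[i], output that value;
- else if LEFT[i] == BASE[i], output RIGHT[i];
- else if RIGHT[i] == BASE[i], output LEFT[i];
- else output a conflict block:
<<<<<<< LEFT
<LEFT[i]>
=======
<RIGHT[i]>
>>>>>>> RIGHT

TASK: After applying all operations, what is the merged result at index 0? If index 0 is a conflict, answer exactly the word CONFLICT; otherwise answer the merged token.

Answer: india

Derivation:
Final LEFT:  [india, kilo, golf, delta]
Final RIGHT: [india, juliet, golf, delta]
i=0: L=india R=india -> agree -> india
i=1: L=kilo, R=juliet=BASE -> take LEFT -> kilo
i=2: L=golf R=golf -> agree -> golf
i=3: L=delta R=delta -> agree -> delta
Index 0 -> india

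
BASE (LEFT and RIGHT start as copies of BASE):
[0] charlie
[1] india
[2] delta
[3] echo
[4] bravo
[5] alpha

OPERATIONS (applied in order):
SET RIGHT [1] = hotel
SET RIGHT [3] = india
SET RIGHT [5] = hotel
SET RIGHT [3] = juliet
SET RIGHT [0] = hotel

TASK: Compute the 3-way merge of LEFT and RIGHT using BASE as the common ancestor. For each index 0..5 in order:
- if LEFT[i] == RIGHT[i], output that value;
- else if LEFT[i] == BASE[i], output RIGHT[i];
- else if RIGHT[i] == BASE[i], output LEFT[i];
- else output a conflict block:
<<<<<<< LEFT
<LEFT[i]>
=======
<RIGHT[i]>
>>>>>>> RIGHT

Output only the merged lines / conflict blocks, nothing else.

Final LEFT:  [charlie, india, delta, echo, bravo, alpha]
Final RIGHT: [hotel, hotel, delta, juliet, bravo, hotel]
i=0: L=charlie=BASE, R=hotel -> take RIGHT -> hotel
i=1: L=india=BASE, R=hotel -> take RIGHT -> hotel
i=2: L=delta R=delta -> agree -> delta
i=3: L=echo=BASE, R=juliet -> take RIGHT -> juliet
i=4: L=bravo R=bravo -> agree -> bravo
i=5: L=alpha=BASE, R=hotel -> take RIGHT -> hotel

Answer: hotel
hotel
delta
juliet
bravo
hotel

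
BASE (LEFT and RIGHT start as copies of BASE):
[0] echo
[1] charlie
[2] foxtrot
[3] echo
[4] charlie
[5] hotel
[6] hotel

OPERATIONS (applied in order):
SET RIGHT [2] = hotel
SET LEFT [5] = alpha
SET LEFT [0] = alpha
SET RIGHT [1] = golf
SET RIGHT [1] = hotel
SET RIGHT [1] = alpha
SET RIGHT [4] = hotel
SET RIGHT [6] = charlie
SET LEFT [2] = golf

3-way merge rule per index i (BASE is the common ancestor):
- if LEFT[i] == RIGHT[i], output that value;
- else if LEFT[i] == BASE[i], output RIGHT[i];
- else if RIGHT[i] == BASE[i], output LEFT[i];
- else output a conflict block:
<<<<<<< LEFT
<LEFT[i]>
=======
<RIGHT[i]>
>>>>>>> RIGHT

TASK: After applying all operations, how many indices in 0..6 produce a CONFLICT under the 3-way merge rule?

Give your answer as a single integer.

Answer: 1

Derivation:
Final LEFT:  [alpha, charlie, golf, echo, charlie, alpha, hotel]
Final RIGHT: [echo, alpha, hotel, echo, hotel, hotel, charlie]
i=0: L=alpha, R=echo=BASE -> take LEFT -> alpha
i=1: L=charlie=BASE, R=alpha -> take RIGHT -> alpha
i=2: BASE=foxtrot L=golf R=hotel all differ -> CONFLICT
i=3: L=echo R=echo -> agree -> echo
i=4: L=charlie=BASE, R=hotel -> take RIGHT -> hotel
i=5: L=alpha, R=hotel=BASE -> take LEFT -> alpha
i=6: L=hotel=BASE, R=charlie -> take RIGHT -> charlie
Conflict count: 1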